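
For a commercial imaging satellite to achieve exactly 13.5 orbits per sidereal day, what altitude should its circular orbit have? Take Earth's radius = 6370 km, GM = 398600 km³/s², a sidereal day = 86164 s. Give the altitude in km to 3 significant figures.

Required period T = 86164 / 13.5 = 6382.5 s.
From T = 2π√(a³/μ): a = (μ T²/4π²)^(1/3) = (398600 × 6382.5² / 4π²)^(1/3) = 7437 km.
Altitude h = a − R = 7437 − 6370 = 1067 km.

1070 km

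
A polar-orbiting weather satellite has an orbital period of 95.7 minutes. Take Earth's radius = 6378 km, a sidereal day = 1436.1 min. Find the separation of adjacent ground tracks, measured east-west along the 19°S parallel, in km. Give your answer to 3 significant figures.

T = 95.7 min = 5742.0 s.
Node shift per orbit = (5742.0/86166) × 360° = 23.99°.
Equatorial spacing = 23.99 × 111.3 km/° = 2670 km.
At 19° latitude, spacing = 2670 × cos(19°) = 2525 km.

2530 km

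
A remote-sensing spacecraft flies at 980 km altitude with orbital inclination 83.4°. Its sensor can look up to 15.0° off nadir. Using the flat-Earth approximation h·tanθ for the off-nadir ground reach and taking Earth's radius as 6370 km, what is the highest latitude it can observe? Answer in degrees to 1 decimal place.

85.8°

For a prograde orbit the ground track reaches latitude ±i = ±83.4°.
Sensor half-swath on the ground ≈ 980·tan(15.0°) = 263 km = 2.36° of latitude.
Maximum observable latitude ≈ 83.4 + 2.36 = 85.8°.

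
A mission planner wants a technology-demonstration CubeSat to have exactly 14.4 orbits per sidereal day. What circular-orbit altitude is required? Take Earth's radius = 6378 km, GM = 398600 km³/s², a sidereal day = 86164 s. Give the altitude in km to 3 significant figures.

Required period T = 86164 / 14.4 = 5983.6 s.
From T = 2π√(a³/μ): a = (μ T²/4π²)^(1/3) = (398600 × 5983.6² / 4π²)^(1/3) = 7124 km.
Altitude h = a − R = 7124 − 6378 = 746 km.

746 km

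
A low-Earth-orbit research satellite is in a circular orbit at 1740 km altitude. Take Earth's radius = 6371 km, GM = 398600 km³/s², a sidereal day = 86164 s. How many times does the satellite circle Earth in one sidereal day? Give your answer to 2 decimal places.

Semi-major axis a = 6371 + 1740 = 8111 km. Period T = 2π√(a³/μ) = 2π√(8111³/398600) = 7269.8 s = 121.16 min.
Orbits per sidereal day = 86164 / 7269.8 = 11.852.

11.85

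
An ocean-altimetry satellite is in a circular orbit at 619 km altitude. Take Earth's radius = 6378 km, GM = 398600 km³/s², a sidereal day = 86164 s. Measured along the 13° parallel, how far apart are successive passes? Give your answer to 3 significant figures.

2640 km

Semi-major axis a = 6378 + 619 = 6997 km. Period T = 2π√(a³/μ) = 2π√(6997³/398600) = 5824.8 s = 97.08 min.
Node shift per orbit = (5824.8/86164) × 360° = 24.34°.
Equatorial spacing = 24.34 × 111.3 km/° = 2709 km.
At 13° latitude, spacing = 2709 × cos(13°) = 2640 km.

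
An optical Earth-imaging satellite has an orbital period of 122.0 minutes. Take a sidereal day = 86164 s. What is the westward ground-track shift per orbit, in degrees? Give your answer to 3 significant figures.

30.6°

T = 122.0 min = 7320.0 s.
During one orbit Earth rotates (7320.0 / 86164) × 360° = 30.58°.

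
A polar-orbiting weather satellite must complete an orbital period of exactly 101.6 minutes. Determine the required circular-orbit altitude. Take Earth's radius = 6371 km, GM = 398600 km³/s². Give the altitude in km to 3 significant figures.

842 km

T = 101.6 min = 6096.0 s.
From T = 2π√(a³/μ): a = (μ T²/4π²)^(1/3) = (398600 × 6096.0² / 4π²)^(1/3) = 7213 km.
Altitude h = a − R = 7213 − 6371 = 842 km.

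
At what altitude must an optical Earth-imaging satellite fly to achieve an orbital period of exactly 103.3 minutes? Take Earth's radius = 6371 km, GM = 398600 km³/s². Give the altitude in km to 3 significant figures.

922 km

T = 103.3 min = 6198.0 s.
From T = 2π√(a³/μ): a = (μ T²/4π²)^(1/3) = (398600 × 6198.0² / 4π²)^(1/3) = 7293 km.
Altitude h = a − R = 7293 − 6371 = 922 km.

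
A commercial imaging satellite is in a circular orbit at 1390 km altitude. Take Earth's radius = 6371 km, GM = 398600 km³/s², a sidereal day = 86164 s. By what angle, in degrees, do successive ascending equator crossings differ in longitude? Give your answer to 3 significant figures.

Semi-major axis a = 6371 + 1390 = 7761 km. Period T = 2π√(a³/μ) = 2π√(7761³/398600) = 6804.4 s = 113.41 min.
During one orbit Earth rotates (6804.4 / 86164) × 360° = 28.43°.

28.4°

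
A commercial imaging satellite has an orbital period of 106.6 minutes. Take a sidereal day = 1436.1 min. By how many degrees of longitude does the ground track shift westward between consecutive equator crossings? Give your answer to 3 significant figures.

T = 106.6 min = 6396.0 s.
During one orbit Earth rotates (6396.0 / 86166) × 360° = 26.72°.

26.7°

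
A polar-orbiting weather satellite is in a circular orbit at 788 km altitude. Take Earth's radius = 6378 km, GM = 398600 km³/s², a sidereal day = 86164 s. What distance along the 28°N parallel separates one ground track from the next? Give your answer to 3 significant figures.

2480 km

Semi-major axis a = 6378 + 788 = 7166 km. Period T = 2π√(a³/μ) = 2π√(7166³/398600) = 6037.1 s = 100.62 min.
Node shift per orbit = (6037.1/86164) × 360° = 25.22°.
Equatorial spacing = 25.22 × 111.3 km/° = 2808 km.
At 28° latitude, spacing = 2808 × cos(28°) = 2479 km.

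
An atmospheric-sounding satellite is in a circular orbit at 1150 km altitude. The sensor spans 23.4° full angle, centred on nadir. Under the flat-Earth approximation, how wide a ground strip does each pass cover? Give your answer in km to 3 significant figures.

Half-angle = 23.4°/2 = 11.7°.
Swath width ≈ 2h·tan(θ/2) = 2 × 1150 × tan(11.7°) = 476.3 km.

476 km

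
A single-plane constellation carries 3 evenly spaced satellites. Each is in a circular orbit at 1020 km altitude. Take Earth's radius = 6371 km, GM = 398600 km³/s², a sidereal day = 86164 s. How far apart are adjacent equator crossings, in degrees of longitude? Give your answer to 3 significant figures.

Semi-major axis a = 6371 + 1020 = 7391 km. Period T = 2π√(a³/μ) = 2π√(7391³/398600) = 6323.6 s = 105.39 min.
Single-satellite node shift = (6323.6/86164) × 360° = 26.42°.
With 3 satellites evenly phased, successive equator crossings are 26.42/3 = 8.807° apart.

8.81°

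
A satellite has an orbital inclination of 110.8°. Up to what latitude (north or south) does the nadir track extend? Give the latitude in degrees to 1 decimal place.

69.2°

Retrograde orbit: the ground track reaches ±(180° − i) = ±(180 − 110.8) = ±69.2°.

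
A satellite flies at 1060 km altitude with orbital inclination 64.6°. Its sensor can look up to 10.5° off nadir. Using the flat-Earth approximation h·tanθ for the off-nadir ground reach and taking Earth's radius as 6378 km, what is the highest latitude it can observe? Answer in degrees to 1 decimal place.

66.4°

For a prograde orbit the ground track reaches latitude ±i = ±64.6°.
Sensor half-swath on the ground ≈ 1060·tan(10.5°) = 196 km = 1.76° of latitude.
Maximum observable latitude ≈ 64.6 + 1.76 = 66.4°.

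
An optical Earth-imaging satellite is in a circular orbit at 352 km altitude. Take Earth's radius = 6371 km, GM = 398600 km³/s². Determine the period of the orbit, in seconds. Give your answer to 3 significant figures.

5490 seconds

Semi-major axis a = 6371 + 352 = 6723 km. Period T = 2π√(a³/μ) = 2π√(6723³/398600) = 5486.0 s = 91.43 min.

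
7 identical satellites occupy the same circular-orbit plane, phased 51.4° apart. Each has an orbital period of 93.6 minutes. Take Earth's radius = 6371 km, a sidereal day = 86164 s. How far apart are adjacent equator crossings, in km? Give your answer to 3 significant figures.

T = 93.6 min = 5616.0 s.
Single-satellite node shift = (5616.0/86164) × 360° = 23.46°.
With 7 satellites evenly phased, successive equator crossings are 23.46/7 = 3.352° apart.
That is 3.352 × 111.2 = 373 km at the equator.

373 km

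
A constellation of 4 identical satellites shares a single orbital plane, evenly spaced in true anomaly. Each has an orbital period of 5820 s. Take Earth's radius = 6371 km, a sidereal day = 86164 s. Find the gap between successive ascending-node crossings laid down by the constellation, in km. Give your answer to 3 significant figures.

676 km

Single-satellite node shift = (5820.0/86164) × 360° = 24.32°.
With 4 satellites evenly phased, successive equator crossings are 24.32/4 = 6.079° apart.
That is 6.079 × 111.2 = 676 km at the equator.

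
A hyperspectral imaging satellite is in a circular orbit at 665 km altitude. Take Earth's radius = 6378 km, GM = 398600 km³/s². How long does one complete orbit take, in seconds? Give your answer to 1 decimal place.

5882.3 seconds

Semi-major axis a = 6378 + 665 = 7043 km. Period T = 2π√(a³/μ) = 2π√(7043³/398600) = 5882.3 s = 98.04 min.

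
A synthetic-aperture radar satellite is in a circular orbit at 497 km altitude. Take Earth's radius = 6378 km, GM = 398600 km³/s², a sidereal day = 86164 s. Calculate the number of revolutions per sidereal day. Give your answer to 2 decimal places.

Semi-major axis a = 6378 + 497 = 6875 km. Period T = 2π√(a³/μ) = 2π√(6875³/398600) = 5673.1 s = 94.55 min.
Orbits per sidereal day = 86164 / 5673.1 = 15.188.

15.19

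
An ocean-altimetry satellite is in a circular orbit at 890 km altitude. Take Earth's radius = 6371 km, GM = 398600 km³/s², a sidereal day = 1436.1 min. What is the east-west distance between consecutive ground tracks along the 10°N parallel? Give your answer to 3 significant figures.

2820 km

Semi-major axis a = 6371 + 890 = 7261 km. Period T = 2π√(a³/μ) = 2π√(7261³/398600) = 6157.5 s = 102.63 min.
Node shift per orbit = (6157.5/86166) × 360° = 25.73°.
Equatorial spacing = 25.73 × 111.2 km/° = 2861 km.
At 10° latitude, spacing = 2861 × cos(10°) = 2817 km.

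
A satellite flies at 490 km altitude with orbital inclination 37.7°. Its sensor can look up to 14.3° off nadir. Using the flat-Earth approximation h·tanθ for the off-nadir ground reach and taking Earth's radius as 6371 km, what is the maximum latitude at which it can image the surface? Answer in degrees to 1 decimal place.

38.8°

For a prograde orbit the ground track reaches latitude ±i = ±37.7°.
Sensor half-swath on the ground ≈ 490·tan(14.3°) = 125 km = 1.12° of latitude.
Maximum observable latitude ≈ 37.7 + 1.12 = 38.8°.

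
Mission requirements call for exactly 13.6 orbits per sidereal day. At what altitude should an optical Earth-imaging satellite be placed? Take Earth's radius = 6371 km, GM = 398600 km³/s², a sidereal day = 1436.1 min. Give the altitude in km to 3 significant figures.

Required period T = 86166 / 13.6 = 6335.7 s.
From T = 2π√(a³/μ): a = (μ T²/4π²)^(1/3) = (398600 × 6335.7² / 4π²)^(1/3) = 7400 km.
Altitude h = a − R = 7400 − 6371 = 1029 km.

1030 km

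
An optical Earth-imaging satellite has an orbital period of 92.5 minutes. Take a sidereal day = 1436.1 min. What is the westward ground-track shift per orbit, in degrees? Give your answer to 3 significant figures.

23.2°

T = 92.5 min = 5550.0 s.
During one orbit Earth rotates (5550.0 / 86166) × 360° = 23.19°.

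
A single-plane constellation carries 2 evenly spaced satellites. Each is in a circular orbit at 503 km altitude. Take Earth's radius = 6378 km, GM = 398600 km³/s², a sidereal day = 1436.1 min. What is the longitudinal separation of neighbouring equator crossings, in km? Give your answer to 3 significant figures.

Semi-major axis a = 6378 + 503 = 6881 km. Period T = 2π√(a³/μ) = 2π√(6881³/398600) = 5680.5 s = 94.68 min.
Single-satellite node shift = (5680.5/86166) × 360° = 23.73°.
With 2 satellites evenly phased, successive equator crossings are 23.73/2 = 11.867° apart.
That is 11.867 × 111.3 = 1321 km at the equator.

1320 km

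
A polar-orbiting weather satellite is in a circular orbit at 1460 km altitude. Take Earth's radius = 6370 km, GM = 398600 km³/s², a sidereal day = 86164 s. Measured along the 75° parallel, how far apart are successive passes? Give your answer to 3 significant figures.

Semi-major axis a = 6370 + 1460 = 7830 km. Period T = 2π√(a³/μ) = 2π√(7830³/398600) = 6895.3 s = 114.92 min.
Node shift per orbit = (6895.3/86164) × 360° = 28.81°.
Equatorial spacing = 28.81 × 111.2 km/° = 3203 km.
At 75° latitude, spacing = 3203 × cos(75°) = 829 km.

829 km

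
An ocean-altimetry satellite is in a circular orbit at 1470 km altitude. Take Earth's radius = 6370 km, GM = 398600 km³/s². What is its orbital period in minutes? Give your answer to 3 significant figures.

Semi-major axis a = 6370 + 1470 = 7840 km. Period T = 2π√(a³/μ) = 2π√(7840³/398600) = 6908.5 s = 115.14 min.

115 min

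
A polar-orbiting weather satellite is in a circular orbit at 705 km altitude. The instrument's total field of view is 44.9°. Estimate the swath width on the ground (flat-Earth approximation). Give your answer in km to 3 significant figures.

Half-angle = 44.9°/2 = 22.45°.
Swath width ≈ 2h·tan(θ/2) = 2 × 705 × tan(22.45°) = 582.6 km.

583 km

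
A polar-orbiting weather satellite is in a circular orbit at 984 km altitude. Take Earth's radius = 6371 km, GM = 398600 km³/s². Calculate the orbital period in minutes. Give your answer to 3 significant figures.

Semi-major axis a = 6371 + 984 = 7355 km. Period T = 2π√(a³/μ) = 2π√(7355³/398600) = 6277.5 s = 104.62 min.

105 min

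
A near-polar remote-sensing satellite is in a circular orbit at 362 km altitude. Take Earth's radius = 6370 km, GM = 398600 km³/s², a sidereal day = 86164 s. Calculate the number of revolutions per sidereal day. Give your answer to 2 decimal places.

Semi-major axis a = 6370 + 362 = 6732 km. Period T = 2π√(a³/μ) = 2π√(6732³/398600) = 5497.0 s = 91.62 min.
Orbits per sidereal day = 86164 / 5497.0 = 15.675.

15.67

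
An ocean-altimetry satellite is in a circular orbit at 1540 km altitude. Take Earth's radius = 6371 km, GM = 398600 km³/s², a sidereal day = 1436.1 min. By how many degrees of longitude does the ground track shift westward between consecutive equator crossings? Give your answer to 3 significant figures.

Semi-major axis a = 6371 + 1540 = 7911 km. Period T = 2π√(a³/μ) = 2π√(7911³/398600) = 7002.6 s = 116.71 min.
During one orbit Earth rotates (7002.6 / 86166) × 360° = 29.26°.

29.3°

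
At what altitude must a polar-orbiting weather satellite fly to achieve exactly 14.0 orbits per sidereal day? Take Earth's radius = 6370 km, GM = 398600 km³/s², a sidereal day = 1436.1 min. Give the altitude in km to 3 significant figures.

889 km

Required period T = 86166 / 14.0 = 6154.7 s.
From T = 2π√(a³/μ): a = (μ T²/4π²)^(1/3) = (398600 × 6154.7² / 4π²)^(1/3) = 7259 km.
Altitude h = a − R = 7259 − 6370 = 889 km.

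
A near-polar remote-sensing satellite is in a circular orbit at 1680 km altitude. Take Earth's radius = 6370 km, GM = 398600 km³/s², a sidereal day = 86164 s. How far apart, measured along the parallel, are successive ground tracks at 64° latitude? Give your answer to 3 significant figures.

1460 km

Semi-major axis a = 6370 + 1680 = 8050 km. Period T = 2π√(a³/μ) = 2π√(8050³/398600) = 7187.9 s = 119.80 min.
Node shift per orbit = (7187.9/86164) × 360° = 30.03°.
Equatorial spacing = 30.03 × 111.2 km/° = 3339 km.
At 64° latitude, spacing = 3339 × cos(64°) = 1464 km.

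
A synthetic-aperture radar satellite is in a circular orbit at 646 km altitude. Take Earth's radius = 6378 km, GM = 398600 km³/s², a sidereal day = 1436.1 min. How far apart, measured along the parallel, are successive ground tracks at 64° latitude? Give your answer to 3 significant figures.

1190 km

Semi-major axis a = 6378 + 646 = 7024 km. Period T = 2π√(a³/μ) = 2π√(7024³/398600) = 5858.5 s = 97.64 min.
Node shift per orbit = (5858.5/86166) × 360° = 24.48°.
Equatorial spacing = 24.48 × 111.3 km/° = 2725 km.
At 64° latitude, spacing = 2725 × cos(64°) = 1194 km.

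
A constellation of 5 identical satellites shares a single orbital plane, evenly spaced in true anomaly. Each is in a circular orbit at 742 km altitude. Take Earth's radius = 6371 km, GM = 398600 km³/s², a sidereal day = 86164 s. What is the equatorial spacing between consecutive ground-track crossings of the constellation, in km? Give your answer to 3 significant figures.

555 km

Semi-major axis a = 6371 + 742 = 7113 km. Period T = 2π√(a³/μ) = 2π√(7113³/398600) = 5970.2 s = 99.50 min.
Single-satellite node shift = (5970.2/86164) × 360° = 24.94°.
With 5 satellites evenly phased, successive equator crossings are 24.94/5 = 4.989° apart.
That is 4.989 × 111.2 = 555 km at the equator.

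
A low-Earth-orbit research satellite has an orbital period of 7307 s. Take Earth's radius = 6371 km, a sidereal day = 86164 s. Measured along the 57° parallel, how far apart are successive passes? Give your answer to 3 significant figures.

1850 km

Node shift per orbit = (7307.0/86164) × 360° = 30.53°.
Equatorial spacing = 30.53 × 111.2 km/° = 3395 km.
At 57° latitude, spacing = 3395 × cos(57°) = 1849 km.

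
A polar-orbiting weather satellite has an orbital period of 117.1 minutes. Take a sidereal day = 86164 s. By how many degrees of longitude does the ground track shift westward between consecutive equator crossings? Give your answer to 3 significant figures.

29.4°

T = 117.1 min = 7026.0 s.
During one orbit Earth rotates (7026.0 / 86164) × 360° = 29.36°.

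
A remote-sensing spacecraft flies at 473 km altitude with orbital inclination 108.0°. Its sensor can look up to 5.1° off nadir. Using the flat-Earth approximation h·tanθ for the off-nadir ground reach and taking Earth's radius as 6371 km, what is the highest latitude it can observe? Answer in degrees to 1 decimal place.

72.4°

Retrograde orbit: the ground track reaches ±(180° − i) = ±(180 − 108.0) = ±72.0°.
Sensor half-swath on the ground ≈ 473·tan(5.1°) = 42 km = 0.38° of latitude.
Maximum observable latitude ≈ 72.0 + 0.38 = 72.4°.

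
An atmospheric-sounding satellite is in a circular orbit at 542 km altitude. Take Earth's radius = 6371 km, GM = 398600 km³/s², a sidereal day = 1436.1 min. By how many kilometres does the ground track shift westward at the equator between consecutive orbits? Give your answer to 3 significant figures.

2660 km

Semi-major axis a = 6371 + 542 = 6913 km. Period T = 2π√(a³/μ) = 2π√(6913³/398600) = 5720.2 s = 95.34 min.
During one orbit Earth rotates (5720.2 / 86166) × 360° = 23.90°.
At the equator that is 23.90° × (2π·6371/360) km/° = 23.90 × 111.2 = 2657 km.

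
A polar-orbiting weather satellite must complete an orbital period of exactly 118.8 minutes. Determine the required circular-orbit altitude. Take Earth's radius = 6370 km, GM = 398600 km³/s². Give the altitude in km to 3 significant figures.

T = 118.8 min = 7128.0 s.
From T = 2π√(a³/μ): a = (μ T²/4π²)^(1/3) = (398600 × 7128.0² / 4π²)^(1/3) = 8005 km.
Altitude h = a − R = 8005 − 6370 = 1635 km.

1640 km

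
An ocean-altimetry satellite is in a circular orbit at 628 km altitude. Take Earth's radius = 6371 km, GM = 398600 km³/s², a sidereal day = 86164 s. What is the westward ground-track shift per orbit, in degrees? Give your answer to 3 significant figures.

24.3°

Semi-major axis a = 6371 + 628 = 6999 km. Period T = 2π√(a³/μ) = 2π√(6999³/398600) = 5827.3 s = 97.12 min.
During one orbit Earth rotates (5827.3 / 86164) × 360° = 24.35°.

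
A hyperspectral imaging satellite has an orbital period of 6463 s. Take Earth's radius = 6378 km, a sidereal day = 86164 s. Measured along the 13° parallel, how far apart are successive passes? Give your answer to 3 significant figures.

2930 km

Node shift per orbit = (6463.0/86164) × 360° = 27.00°.
Equatorial spacing = 27.00 × 111.3 km/° = 3006 km.
At 13° latitude, spacing = 3006 × cos(13°) = 2929 km.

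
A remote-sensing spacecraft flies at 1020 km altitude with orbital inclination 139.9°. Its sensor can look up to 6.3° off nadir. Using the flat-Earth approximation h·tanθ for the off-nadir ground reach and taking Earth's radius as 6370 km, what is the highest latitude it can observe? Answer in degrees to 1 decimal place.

Retrograde orbit: the ground track reaches ±(180° − i) = ±(180 − 139.9) = ±40.1°.
Sensor half-swath on the ground ≈ 1020·tan(6.3°) = 113 km = 1.01° of latitude.
Maximum observable latitude ≈ 40.1 + 1.01 = 41.1°.

41.1°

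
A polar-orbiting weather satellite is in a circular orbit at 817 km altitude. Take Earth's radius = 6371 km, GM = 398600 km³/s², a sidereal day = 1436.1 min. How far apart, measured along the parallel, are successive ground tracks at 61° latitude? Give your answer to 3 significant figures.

Semi-major axis a = 6371 + 817 = 7188 km. Period T = 2π√(a³/μ) = 2π√(7188³/398600) = 6064.9 s = 101.08 min.
Node shift per orbit = (6064.9/86166) × 360° = 25.34°.
Equatorial spacing = 25.34 × 111.2 km/° = 2818 km.
At 61° latitude, spacing = 2818 × cos(61°) = 1366 km.

1370 km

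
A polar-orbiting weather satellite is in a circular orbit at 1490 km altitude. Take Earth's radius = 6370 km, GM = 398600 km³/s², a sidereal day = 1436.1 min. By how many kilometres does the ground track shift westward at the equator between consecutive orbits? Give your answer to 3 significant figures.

3220 km

Semi-major axis a = 6370 + 1490 = 7860 km. Period T = 2π√(a³/μ) = 2π√(7860³/398600) = 6935.0 s = 115.58 min.
During one orbit Earth rotates (6935.0 / 86166) × 360° = 28.97°.
At the equator that is 28.97° × (2π·6370/360) km/° = 28.97 × 111.2 = 3221 km.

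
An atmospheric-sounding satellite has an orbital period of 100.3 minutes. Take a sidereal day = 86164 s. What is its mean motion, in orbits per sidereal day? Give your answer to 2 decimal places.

T = 100.3 min = 6018.0 s.
Orbits per sidereal day = 86164 / 6018.0 = 14.318.

14.32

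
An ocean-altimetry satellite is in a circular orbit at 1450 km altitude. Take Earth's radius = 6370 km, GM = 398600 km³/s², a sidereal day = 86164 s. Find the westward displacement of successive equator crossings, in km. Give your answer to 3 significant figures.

3200 km

Semi-major axis a = 6370 + 1450 = 7820 km. Period T = 2π√(a³/μ) = 2π√(7820³/398600) = 6882.1 s = 114.70 min.
During one orbit Earth rotates (6882.1 / 86164) × 360° = 28.75°.
At the equator that is 28.75° × (2π·6370/360) km/° = 28.75 × 111.2 = 3197 km.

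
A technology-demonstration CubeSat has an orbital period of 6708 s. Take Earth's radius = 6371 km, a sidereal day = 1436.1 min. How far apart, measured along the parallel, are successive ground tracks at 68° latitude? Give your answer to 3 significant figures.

Node shift per orbit = (6708.0/86166) × 360° = 28.03°.
Equatorial spacing = 28.03 × 111.2 km/° = 3116 km.
At 68° latitude, spacing = 3116 × cos(68°) = 1167 km.

1170 km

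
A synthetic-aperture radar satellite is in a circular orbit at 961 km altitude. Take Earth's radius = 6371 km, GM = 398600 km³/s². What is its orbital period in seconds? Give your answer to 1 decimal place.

Semi-major axis a = 6371 + 961 = 7332 km. Period T = 2π√(a³/μ) = 2π√(7332³/398600) = 6248.1 s = 104.13 min.

6248.1 seconds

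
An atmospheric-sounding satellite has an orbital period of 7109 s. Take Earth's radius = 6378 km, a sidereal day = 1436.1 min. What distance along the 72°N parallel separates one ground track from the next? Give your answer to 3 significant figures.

1020 km

Node shift per orbit = (7109.0/86166) × 360° = 29.70°.
Equatorial spacing = 29.70 × 111.3 km/° = 3306 km.
At 72° latitude, spacing = 3306 × cos(72°) = 1022 km.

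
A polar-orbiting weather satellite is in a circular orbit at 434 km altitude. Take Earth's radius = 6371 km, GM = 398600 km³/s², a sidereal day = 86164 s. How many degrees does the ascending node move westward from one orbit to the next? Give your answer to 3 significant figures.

Semi-major axis a = 6371 + 434 = 6805 km. Period T = 2π√(a³/μ) = 2π√(6805³/398600) = 5586.7 s = 93.11 min.
During one orbit Earth rotates (5586.7 / 86164) × 360° = 23.34°.

23.3°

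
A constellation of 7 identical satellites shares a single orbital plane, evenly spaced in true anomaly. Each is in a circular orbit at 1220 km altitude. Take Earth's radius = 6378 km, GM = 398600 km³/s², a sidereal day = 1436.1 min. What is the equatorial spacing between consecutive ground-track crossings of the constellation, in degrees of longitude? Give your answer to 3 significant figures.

Semi-major axis a = 6378 + 1220 = 7598 km. Period T = 2π√(a³/μ) = 2π√(7598³/398600) = 6591.1 s = 109.85 min.
Single-satellite node shift = (6591.1/86166) × 360° = 27.54°.
With 7 satellites evenly phased, successive equator crossings are 27.54/7 = 3.934° apart.

3.93°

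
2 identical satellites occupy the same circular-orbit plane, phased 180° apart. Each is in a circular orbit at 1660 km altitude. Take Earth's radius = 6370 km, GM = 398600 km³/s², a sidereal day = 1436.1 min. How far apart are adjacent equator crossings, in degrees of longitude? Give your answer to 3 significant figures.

Semi-major axis a = 6370 + 1660 = 8030 km. Period T = 2π√(a³/μ) = 2π√(8030³/398600) = 7161.2 s = 119.35 min.
Single-satellite node shift = (7161.2/86166) × 360° = 29.92°.
With 2 satellites evenly phased, successive equator crossings are 29.92/2 = 14.960° apart.

15.0°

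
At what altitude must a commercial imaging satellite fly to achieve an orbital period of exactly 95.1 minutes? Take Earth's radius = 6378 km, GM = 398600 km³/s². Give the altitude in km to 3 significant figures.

524 km

T = 95.1 min = 5706.0 s.
From T = 2π√(a³/μ): a = (μ T²/4π²)^(1/3) = (398600 × 5706.0² / 4π²)^(1/3) = 6902 km.
Altitude h = a − R = 6902 − 6378 = 524 km.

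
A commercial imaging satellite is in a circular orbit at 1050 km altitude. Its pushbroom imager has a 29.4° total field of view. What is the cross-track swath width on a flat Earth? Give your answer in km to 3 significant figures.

551 km

Half-angle = 29.4°/2 = 14.7°.
Swath width ≈ 2h·tan(θ/2) = 2 × 1050 × tan(14.7°) = 550.9 km.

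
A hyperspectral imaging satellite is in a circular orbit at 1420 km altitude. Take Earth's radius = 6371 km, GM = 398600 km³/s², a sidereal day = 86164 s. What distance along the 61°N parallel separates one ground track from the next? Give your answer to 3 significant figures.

Semi-major axis a = 6371 + 1420 = 7791 km. Period T = 2π√(a³/μ) = 2π√(7791³/398600) = 6843.9 s = 114.06 min.
Node shift per orbit = (6843.9/86164) × 360° = 28.59°.
Equatorial spacing = 28.59 × 111.2 km/° = 3180 km.
At 61° latitude, spacing = 3180 × cos(61°) = 1541 km.

1540 km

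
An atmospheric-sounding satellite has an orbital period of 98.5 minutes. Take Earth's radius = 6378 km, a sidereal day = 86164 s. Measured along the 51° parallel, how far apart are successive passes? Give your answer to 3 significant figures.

1730 km

T = 98.5 min = 5910.0 s.
Node shift per orbit = (5910.0/86164) × 360° = 24.69°.
Equatorial spacing = 24.69 × 111.3 km/° = 2749 km.
At 51° latitude, spacing = 2749 × cos(51°) = 1730 km.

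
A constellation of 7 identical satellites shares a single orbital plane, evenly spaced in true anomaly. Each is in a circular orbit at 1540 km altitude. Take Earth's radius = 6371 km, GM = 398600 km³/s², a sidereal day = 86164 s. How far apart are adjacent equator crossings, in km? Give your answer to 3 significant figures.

Semi-major axis a = 6371 + 1540 = 7911 km. Period T = 2π√(a³/μ) = 2π√(7911³/398600) = 7002.6 s = 116.71 min.
Single-satellite node shift = (7002.6/86164) × 360° = 29.26°.
With 7 satellites evenly phased, successive equator crossings are 29.26/7 = 4.180° apart.
That is 4.180 × 111.2 = 465 km at the equator.

465 km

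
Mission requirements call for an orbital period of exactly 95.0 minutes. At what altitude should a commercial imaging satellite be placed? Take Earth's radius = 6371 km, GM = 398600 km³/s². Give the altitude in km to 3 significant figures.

T = 95.0 min = 5700.0 s.
From T = 2π√(a³/μ): a = (μ T²/4π²)^(1/3) = (398600 × 5700.0² / 4π²)^(1/3) = 6897 km.
Altitude h = a − R = 6897 − 6371 = 526 km.

526 km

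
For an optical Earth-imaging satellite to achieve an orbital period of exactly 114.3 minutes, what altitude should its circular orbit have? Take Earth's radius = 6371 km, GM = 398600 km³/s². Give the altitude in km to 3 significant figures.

1430 km

T = 114.3 min = 6858.0 s.
From T = 2π√(a³/μ): a = (μ T²/4π²)^(1/3) = (398600 × 6858.0² / 4π²)^(1/3) = 7802 km.
Altitude h = a − R = 7802 − 6371 = 1431 km.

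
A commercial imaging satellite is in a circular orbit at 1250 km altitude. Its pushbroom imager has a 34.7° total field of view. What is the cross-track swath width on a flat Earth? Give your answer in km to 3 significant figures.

Half-angle = 34.7°/2 = 17.35°.
Swath width ≈ 2h·tan(θ/2) = 2 × 1250 × tan(17.35°) = 781.1 km.

781 km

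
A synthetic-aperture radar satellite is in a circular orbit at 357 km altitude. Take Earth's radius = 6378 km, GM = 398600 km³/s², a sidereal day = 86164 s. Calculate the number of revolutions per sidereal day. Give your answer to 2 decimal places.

Semi-major axis a = 6378 + 357 = 6735 km. Period T = 2π√(a³/μ) = 2π√(6735³/398600) = 5500.7 s = 91.68 min.
Orbits per sidereal day = 86164 / 5500.7 = 15.664.

15.66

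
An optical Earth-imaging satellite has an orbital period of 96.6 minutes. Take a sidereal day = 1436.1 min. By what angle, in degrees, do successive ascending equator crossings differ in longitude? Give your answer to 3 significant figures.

T = 96.6 min = 5796.0 s.
During one orbit Earth rotates (5796.0 / 86166) × 360° = 24.22°.

24.2°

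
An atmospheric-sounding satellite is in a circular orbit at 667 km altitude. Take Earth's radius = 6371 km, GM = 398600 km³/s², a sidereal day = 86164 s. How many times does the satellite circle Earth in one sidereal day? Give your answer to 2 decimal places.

14.66

Semi-major axis a = 6371 + 667 = 7038 km. Period T = 2π√(a³/μ) = 2π√(7038³/398600) = 5876.0 s = 97.93 min.
Orbits per sidereal day = 86164 / 5876.0 = 14.664.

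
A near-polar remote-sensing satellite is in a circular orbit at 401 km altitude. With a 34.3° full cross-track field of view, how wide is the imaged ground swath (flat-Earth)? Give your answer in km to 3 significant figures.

247 km

Half-angle = 34.3°/2 = 17.15°.
Swath width ≈ 2h·tan(θ/2) = 2 × 401 × tan(17.15°) = 247.5 km.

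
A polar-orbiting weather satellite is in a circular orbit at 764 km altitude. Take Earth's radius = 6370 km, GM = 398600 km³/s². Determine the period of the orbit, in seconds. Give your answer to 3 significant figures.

6000 seconds

Semi-major axis a = 6370 + 764 = 7134 km. Period T = 2π√(a³/μ) = 2π√(7134³/398600) = 5996.7 s = 99.94 min.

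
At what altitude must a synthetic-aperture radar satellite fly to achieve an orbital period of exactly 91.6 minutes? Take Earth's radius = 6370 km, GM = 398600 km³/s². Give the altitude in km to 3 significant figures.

T = 91.6 min = 5496.0 s.
From T = 2π√(a³/μ): a = (μ T²/4π²)^(1/3) = (398600 × 5496.0² / 4π²)^(1/3) = 6731 km.
Altitude h = a − R = 6731 − 6370 = 361 km.

361 km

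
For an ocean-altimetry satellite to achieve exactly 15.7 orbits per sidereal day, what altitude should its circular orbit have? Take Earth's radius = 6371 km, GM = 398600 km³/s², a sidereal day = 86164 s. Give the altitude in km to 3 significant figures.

354 km

Required period T = 86164 / 15.7 = 5488.2 s.
From T = 2π√(a³/μ): a = (μ T²/4π²)^(1/3) = (398600 × 5488.2² / 4π²)^(1/3) = 6725 km.
Altitude h = a − R = 6725 − 6371 = 354 km.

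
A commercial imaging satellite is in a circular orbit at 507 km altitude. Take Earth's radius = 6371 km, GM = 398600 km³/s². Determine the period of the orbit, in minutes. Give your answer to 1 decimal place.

Semi-major axis a = 6371 + 507 = 6878 km. Period T = 2π√(a³/μ) = 2π√(6878³/398600) = 5676.8 s = 94.61 min.

94.6 min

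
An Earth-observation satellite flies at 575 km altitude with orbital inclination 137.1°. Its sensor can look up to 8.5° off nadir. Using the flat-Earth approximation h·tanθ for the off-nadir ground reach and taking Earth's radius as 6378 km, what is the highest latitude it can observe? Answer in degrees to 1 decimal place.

Retrograde orbit: the ground track reaches ±(180° − i) = ±(180 − 137.1) = ±42.9°.
Sensor half-swath on the ground ≈ 575·tan(8.5°) = 86 km = 0.77° of latitude.
Maximum observable latitude ≈ 42.9 + 0.77 = 43.7°.

43.7°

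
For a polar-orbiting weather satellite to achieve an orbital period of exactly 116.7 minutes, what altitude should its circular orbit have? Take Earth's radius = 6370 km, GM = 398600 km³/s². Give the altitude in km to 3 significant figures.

T = 116.7 min = 7002.0 s.
From T = 2π√(a³/μ): a = (μ T²/4π²)^(1/3) = (398600 × 7002.0² / 4π²)^(1/3) = 7911 km.
Altitude h = a − R = 7911 − 6370 = 1541 km.

1540 km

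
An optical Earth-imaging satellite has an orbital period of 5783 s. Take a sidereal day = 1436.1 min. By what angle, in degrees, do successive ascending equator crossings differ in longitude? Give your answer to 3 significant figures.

24.2°

During one orbit Earth rotates (5783.0 / 86166) × 360° = 24.16°.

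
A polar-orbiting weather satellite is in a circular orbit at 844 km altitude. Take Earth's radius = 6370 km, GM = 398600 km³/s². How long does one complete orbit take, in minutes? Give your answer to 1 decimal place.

101.6 min

Semi-major axis a = 6370 + 844 = 7214 km. Period T = 2π√(a³/μ) = 2π√(7214³/398600) = 6097.8 s = 101.63 min.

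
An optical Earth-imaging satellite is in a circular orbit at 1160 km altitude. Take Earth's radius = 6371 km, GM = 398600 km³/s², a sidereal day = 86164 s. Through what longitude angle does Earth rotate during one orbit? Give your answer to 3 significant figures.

Semi-major axis a = 6371 + 1160 = 7531 km. Period T = 2π√(a³/μ) = 2π√(7531³/398600) = 6504.1 s = 108.40 min.
During one orbit Earth rotates (6504.1 / 86164) × 360° = 27.17°.

27.2°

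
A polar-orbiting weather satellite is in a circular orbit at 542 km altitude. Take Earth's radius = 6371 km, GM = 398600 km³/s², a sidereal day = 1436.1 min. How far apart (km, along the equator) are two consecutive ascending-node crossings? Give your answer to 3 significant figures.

2660 km

Semi-major axis a = 6371 + 542 = 6913 km. Period T = 2π√(a³/μ) = 2π√(6913³/398600) = 5720.2 s = 95.34 min.
During one orbit Earth rotates (5720.2 / 86166) × 360° = 23.90°.
At the equator that is 23.90° × (2π·6371/360) km/° = 23.90 × 111.2 = 2657 km.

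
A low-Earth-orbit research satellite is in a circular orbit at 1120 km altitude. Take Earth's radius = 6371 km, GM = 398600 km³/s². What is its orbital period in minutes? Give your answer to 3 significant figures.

108 min

Semi-major axis a = 6371 + 1120 = 7491 km. Period T = 2π√(a³/μ) = 2π√(7491³/398600) = 6452.4 s = 107.54 min.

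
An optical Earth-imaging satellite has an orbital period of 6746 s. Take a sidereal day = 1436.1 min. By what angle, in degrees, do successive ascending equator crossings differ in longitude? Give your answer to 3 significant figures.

During one orbit Earth rotates (6746.0 / 86166) × 360° = 28.18°.

28.2°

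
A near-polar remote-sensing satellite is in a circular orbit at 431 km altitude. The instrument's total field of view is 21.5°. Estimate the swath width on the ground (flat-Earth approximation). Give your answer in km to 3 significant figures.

Half-angle = 21.5°/2 = 10.75°.
Swath width ≈ 2h·tan(θ/2) = 2 × 431 × tan(10.75°) = 163.7 km.

164 km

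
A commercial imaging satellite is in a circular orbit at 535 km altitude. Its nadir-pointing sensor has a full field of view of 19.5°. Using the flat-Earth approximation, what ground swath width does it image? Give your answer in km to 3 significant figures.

184 km

Half-angle = 19.5°/2 = 9.75°.
Swath width ≈ 2h·tan(θ/2) = 2 × 535 × tan(9.75°) = 183.9 km.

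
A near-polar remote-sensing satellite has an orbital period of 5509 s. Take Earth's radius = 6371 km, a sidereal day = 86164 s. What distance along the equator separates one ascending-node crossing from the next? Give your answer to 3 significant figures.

2560 km

During one orbit Earth rotates (5509.0 / 86164) × 360° = 23.02°.
At the equator that is 23.02° × (2π·6371/360) km/° = 23.02 × 111.2 = 2559 km.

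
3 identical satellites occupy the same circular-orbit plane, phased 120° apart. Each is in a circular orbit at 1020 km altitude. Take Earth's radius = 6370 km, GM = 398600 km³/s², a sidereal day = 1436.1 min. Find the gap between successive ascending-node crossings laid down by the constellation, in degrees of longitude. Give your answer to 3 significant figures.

Semi-major axis a = 6370 + 1020 = 7390 km. Period T = 2π√(a³/μ) = 2π√(7390³/398600) = 6322.3 s = 105.37 min.
Single-satellite node shift = (6322.3/86166) × 360° = 26.41°.
With 3 satellites evenly phased, successive equator crossings are 26.41/3 = 8.805° apart.

8.80°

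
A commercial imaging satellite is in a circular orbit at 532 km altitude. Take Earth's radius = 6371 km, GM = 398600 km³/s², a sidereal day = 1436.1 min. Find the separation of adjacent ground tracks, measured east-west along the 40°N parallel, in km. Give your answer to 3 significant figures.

2030 km

Semi-major axis a = 6371 + 532 = 6903 km. Period T = 2π√(a³/μ) = 2π√(6903³/398600) = 5707.8 s = 95.13 min.
Node shift per orbit = (5707.8/86166) × 360° = 23.85°.
Equatorial spacing = 23.85 × 111.2 km/° = 2652 km.
At 40° latitude, spacing = 2652 × cos(40°) = 2031 km.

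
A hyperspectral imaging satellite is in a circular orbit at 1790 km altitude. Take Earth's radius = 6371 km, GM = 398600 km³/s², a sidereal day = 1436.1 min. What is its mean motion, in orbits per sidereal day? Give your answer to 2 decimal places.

11.74

Semi-major axis a = 6371 + 1790 = 8161 km. Period T = 2π√(a³/μ) = 2π√(8161³/398600) = 7337.1 s = 122.29 min.
Orbits per sidereal day = 86166 / 7337.1 = 11.744.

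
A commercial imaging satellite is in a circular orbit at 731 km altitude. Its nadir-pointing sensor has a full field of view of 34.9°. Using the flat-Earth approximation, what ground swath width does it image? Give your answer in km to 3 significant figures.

460 km

Half-angle = 34.9°/2 = 17.45°.
Swath width ≈ 2h·tan(θ/2) = 2 × 731 × tan(17.45°) = 459.6 km.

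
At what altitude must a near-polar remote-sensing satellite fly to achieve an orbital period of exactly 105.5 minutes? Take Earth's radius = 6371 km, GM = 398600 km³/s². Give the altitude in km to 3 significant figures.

1020 km

T = 105.5 min = 6330.0 s.
From T = 2π√(a³/μ): a = (μ T²/4π²)^(1/3) = (398600 × 6330.0² / 4π²)^(1/3) = 7396 km.
Altitude h = a − R = 7396 − 6371 = 1025 km.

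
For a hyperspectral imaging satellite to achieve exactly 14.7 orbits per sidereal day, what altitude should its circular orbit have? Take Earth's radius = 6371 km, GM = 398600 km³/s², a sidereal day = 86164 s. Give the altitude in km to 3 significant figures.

Required period T = 86164 / 14.7 = 5861.5 s.
From T = 2π√(a³/μ): a = (μ T²/4π²)^(1/3) = (398600 × 5861.5² / 4π²)^(1/3) = 7026 km.
Altitude h = a − R = 7026 − 6371 = 655 km.

655 km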